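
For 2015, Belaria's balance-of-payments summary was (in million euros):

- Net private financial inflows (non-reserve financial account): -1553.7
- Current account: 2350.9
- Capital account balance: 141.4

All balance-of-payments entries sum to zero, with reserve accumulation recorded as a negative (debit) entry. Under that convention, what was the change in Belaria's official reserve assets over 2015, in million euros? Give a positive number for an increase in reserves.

Official reserve transactions balance = -(2350.9 + 141.4 + (-1553.7)) = -938.6
An accumulation of reserves is recorded as a debit (negative entry), so the change in the stock of reserves is the negative of that balance.
Change in official reserves = -(-938.6) = 938.6

938.6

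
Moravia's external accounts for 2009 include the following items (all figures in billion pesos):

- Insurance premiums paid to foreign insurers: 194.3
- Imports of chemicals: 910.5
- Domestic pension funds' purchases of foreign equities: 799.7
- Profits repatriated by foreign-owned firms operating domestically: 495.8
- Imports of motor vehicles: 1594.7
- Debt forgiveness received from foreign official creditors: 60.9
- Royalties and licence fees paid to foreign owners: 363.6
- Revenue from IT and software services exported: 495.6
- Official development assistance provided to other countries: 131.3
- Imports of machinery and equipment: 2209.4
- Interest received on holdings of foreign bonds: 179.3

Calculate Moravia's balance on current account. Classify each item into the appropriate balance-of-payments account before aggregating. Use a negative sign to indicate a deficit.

-5224.7

Goods: -2209.4 - 1594.7 - 910.5 = -4714.6
Services: -363.6 - 194.3 + 495.6 = -62.3
Primary income: 179.3 - 495.8 = -316.5
Secondary income: -131.3
Current account = (-4714.6) + (-62.3) + (-316.5) + (-131.3) = -5224.7
(Excluded from the current account — financial account: domestic pension funds' purchases of foreign equities 799.7; capital account: debt forgiveness received from foreign official creditors 60.9.)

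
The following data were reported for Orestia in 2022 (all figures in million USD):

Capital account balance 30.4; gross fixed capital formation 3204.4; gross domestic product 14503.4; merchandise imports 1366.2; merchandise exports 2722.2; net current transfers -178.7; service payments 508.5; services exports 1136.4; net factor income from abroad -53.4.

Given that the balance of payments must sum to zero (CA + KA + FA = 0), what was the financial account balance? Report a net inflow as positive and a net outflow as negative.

Goods balance = 2722.2 - 1366.2 = 1356.0
Services balance = 1136.4 - 508.5 = 627.9
Trade balance (goods + services) = 1356.0 + 627.9 = 1983.9
Net primary income = -53.4
Net secondary income = -178.7
Current account = 1983.9 + (-53.4) + (-178.7) = 1751.8
Financial account = -(1751.8 + 30.4) = -1782.2

-1782.2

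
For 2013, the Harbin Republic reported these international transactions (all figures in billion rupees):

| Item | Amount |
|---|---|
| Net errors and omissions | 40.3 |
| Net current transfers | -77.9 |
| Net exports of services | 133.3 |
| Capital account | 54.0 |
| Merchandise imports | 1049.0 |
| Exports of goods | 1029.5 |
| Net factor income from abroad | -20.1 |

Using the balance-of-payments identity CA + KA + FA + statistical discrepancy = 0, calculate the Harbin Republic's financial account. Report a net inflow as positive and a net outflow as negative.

-110.1

Goods balance = 1029.5 - 1049.0 = -19.5
Services balance = 133.3
Trade balance (goods + services) = -19.5 + 133.3 = 113.8
Net primary income = -20.1
Net secondary income = -77.9
Current account = 113.8 + (-20.1) + (-77.9) = 15.8
Financial account = -(15.8 + 54.0 + 40.3) = -110.1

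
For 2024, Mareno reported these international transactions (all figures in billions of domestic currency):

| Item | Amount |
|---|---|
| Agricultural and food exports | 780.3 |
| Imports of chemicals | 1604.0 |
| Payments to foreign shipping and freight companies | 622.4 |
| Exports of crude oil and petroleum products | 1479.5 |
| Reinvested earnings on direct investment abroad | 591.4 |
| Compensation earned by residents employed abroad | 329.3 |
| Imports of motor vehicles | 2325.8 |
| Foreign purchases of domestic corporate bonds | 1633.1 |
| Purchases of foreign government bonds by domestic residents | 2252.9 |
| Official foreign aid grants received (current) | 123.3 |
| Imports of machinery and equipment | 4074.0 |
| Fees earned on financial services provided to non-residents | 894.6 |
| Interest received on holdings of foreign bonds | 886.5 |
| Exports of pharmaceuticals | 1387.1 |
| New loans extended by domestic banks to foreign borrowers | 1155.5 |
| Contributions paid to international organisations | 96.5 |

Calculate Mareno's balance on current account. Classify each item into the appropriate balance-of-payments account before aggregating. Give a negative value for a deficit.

-2250.7

Goods: 1479.5 - 1604.0 + 780.3 - 2325.8 - 4074.0 + 1387.1 = -4356.9
Services: -622.4 + 894.6 = 272.2
Primary income: 886.5 + 329.3 + 591.4 = 1807.2
Secondary income: -96.5 + 123.3 = 26.8
Current account = (-4356.9) + 272.2 + 1807.2 + 26.8 = -2250.7
(Excluded from the current account — financial account: foreign purchases of domestic corporate bonds 1633.1, purchases of foreign government bonds by domestic residents 2252.9, new loans extended by domestic banks to foreign borrowers 1155.5.)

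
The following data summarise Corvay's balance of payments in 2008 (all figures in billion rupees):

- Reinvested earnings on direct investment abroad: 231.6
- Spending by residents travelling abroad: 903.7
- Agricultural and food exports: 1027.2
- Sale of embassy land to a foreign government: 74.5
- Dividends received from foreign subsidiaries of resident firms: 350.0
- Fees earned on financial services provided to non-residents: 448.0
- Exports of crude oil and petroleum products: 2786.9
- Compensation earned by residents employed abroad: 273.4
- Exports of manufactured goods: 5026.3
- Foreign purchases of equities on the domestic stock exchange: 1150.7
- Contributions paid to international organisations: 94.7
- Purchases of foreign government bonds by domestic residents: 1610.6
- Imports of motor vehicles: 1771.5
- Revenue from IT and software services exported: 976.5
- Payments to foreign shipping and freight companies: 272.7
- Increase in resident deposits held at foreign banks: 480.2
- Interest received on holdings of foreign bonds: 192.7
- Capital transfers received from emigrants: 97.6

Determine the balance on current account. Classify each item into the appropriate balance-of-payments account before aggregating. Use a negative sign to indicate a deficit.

8270.0

Goods: 2786.9 + 1027.2 + 5026.3 - 1771.5 = 7068.9
Services: -903.7 - 272.7 + 976.5 + 448.0 = 248.1
Primary income: 192.7 + 231.6 + 273.4 + 350.0 = 1047.7
Secondary income: -94.7
Current account = 7068.9 + 248.1 + 1047.7 + (-94.7) = 8270.0
(Excluded from the current account — capital account: sale of embassy land to a foreign government 74.5, capital transfers received from emigrants 97.6; financial account: foreign purchases of equities on the domestic stock exchange 1150.7, purchases of foreign government bonds by domestic residents 1610.6, increase in resident deposits held at foreign banks 480.2.)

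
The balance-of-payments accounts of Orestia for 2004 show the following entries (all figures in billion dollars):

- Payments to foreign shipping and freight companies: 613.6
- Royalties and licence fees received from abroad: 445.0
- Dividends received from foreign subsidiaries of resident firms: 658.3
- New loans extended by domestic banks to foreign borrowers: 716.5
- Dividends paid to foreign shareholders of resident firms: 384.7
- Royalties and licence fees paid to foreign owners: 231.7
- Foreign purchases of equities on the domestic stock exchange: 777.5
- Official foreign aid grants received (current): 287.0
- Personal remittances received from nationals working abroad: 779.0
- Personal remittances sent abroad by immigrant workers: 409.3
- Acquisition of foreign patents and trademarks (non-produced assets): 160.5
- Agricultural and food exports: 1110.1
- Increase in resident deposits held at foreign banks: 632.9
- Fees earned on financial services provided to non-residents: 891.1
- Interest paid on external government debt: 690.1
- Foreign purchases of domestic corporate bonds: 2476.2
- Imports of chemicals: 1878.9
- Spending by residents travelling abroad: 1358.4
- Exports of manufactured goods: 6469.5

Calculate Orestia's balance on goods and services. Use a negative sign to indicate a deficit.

Goods: 1110.1 - 1878.9 + 6469.5 = 5700.7
Services: -613.6 - 1358.4 + 445.0 - 231.7 + 891.1 = -867.6
Trade balance = 5700.7 + (-867.6) = 4833.1
(Excluded from the trade balance — primary income: dividends received from foreign subsidiaries of resident firms 658.3, dividends paid to foreign shareholders of resident firms 384.7, interest paid on external government debt 690.1; financial account: new loans extended by domestic banks to foreign borrowers 716.5, foreign purchases of equities on the domestic stock exchange 777.5, increase in resident deposits held at foreign banks 632.9, foreign purchases of domestic corporate bonds 2476.2; secondary income: official foreign aid grants received (current) 287.0, personal remittances received from nationals working abroad 779.0, personal remittances sent abroad by immigrant workers 409.3; capital account: acquisition of foreign patents and trademarks (non-produced assets) 160.5.)

4833.1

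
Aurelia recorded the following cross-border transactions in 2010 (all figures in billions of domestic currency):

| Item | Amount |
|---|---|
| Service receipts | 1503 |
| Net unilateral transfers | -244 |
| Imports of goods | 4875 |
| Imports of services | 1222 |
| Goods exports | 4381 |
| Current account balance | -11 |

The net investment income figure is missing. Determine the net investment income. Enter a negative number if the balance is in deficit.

Current account = goods balance + services balance + net primary income + net secondary income
Sum of the known components = -457
Net investment income = CA - (known components) = -11 - (-457) = 446

446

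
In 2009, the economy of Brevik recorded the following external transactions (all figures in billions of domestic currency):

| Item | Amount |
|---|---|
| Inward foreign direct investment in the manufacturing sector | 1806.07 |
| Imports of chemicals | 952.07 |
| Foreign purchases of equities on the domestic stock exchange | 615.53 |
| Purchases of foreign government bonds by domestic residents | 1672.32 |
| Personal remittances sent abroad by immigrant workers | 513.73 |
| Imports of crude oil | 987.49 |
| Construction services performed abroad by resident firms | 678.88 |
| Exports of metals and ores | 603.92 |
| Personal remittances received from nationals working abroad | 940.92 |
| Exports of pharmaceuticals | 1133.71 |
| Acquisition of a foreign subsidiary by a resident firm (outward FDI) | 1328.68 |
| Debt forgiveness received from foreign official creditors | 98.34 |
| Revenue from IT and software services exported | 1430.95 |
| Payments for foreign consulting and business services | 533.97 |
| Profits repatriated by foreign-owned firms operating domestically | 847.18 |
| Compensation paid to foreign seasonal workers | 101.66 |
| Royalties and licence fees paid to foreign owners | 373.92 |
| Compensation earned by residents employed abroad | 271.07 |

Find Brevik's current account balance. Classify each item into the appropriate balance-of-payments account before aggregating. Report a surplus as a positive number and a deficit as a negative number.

749.43

Goods: 1133.71 - 987.49 + 603.92 - 952.07 = -201.93
Services: 1430.95 - 373.92 - 533.97 + 678.88 = 1201.94
Primary income: -847.18 - 101.66 + 271.07 = -677.77
Secondary income: 940.92 - 513.73 = 427.19
Current account = (-201.93) + 1201.94 + (-677.77) + 427.19 = 749.43
(Excluded from the current account — financial account: inward foreign direct investment in the manufacturing sector 1806.07, foreign purchases of equities on the domestic stock exchange 615.53, purchases of foreign government bonds by domestic residents 1672.32, acquisition of a foreign subsidiary by a resident firm (outward FDI) 1328.68; capital account: debt forgiveness received from foreign official creditors 98.34.)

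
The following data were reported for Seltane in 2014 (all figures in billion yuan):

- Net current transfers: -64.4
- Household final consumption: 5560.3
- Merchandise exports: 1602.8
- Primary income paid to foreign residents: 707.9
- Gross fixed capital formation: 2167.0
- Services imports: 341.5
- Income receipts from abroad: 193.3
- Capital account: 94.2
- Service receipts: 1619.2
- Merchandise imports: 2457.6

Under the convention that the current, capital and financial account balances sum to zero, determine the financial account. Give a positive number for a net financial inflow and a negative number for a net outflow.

61.9

Goods balance = 1602.8 - 2457.6 = -854.8
Services balance = 1619.2 - 341.5 = 1277.7
Trade balance (goods + services) = -854.8 + 1277.7 = 422.9
Net primary income = 193.3 - 707.9 = -514.6
Net secondary income = -64.4
Current account = 422.9 + (-514.6) + (-64.4) = -156.1
Financial account = -(-156.1 + 94.2) = 61.9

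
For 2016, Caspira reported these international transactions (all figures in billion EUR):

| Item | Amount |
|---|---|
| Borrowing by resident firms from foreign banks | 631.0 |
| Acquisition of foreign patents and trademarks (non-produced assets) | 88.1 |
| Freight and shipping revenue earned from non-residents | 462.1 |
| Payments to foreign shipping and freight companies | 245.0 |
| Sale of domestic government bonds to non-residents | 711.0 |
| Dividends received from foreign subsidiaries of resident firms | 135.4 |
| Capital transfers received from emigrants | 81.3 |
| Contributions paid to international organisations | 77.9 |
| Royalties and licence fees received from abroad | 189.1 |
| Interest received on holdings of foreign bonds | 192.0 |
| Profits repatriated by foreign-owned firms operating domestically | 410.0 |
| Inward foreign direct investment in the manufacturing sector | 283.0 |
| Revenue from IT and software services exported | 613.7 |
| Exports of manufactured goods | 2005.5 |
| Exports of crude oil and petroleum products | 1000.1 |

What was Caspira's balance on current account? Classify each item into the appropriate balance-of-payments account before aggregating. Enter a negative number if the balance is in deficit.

Goods: 2005.5 + 1000.1 = 3005.6
Services: 613.7 + 462.1 + 189.1 - 245.0 = 1019.9
Primary income: 135.4 - 410.0 + 192.0 = -82.6
Secondary income: -77.9
Current account = 3005.6 + 1019.9 + (-82.6) + (-77.9) = 3865.0
(Excluded from the current account — financial account: borrowing by resident firms from foreign banks 631.0, sale of domestic government bonds to non-residents 711.0, inward foreign direct investment in the manufacturing sector 283.0; capital account: acquisition of foreign patents and trademarks (non-produced assets) 88.1, capital transfers received from emigrants 81.3.)

3865.0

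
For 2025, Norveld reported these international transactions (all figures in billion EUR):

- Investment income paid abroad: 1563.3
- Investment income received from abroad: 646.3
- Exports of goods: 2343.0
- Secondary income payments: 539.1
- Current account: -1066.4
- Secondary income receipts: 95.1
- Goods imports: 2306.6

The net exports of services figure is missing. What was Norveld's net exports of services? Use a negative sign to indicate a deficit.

258.2

Current account = goods balance + services balance + net primary income + net secondary income
Sum of the known components = -1324.6
Net exports of services = CA - (known components) = -1066.4 - (-1324.6) = 258.2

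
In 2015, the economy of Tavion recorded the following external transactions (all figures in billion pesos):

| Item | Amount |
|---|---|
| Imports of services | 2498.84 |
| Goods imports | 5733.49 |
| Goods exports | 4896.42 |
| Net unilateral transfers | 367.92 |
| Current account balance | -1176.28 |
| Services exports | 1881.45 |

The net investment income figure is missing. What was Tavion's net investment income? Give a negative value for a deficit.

Current account = goods balance + services balance + net primary income + net secondary income
Sum of the known components = -1086.54
Net investment income = CA - (known components) = -1176.28 - (-1086.54) = -89.74

-89.74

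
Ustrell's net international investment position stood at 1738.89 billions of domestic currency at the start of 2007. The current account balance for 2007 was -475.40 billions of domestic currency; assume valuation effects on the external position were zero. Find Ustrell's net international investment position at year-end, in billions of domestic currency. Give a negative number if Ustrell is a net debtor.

1263.49

With no valuation effects, change in NIIP = current account = -475.40
End-of-year NIIP = 1738.89 + (-475.40) = 1263.49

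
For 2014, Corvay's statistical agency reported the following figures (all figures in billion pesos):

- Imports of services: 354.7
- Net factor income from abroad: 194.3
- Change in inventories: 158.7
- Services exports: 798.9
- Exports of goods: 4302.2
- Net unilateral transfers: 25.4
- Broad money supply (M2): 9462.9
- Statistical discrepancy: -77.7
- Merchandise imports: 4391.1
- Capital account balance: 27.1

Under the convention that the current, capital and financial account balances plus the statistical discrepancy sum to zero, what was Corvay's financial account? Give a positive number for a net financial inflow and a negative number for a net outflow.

-524.4

Goods balance = 4302.2 - 4391.1 = -88.9
Services balance = 798.9 - 354.7 = 444.2
Trade balance (goods + services) = -88.9 + 444.2 = 355.3
Net primary income = 194.3
Net secondary income = 25.4
Current account = 355.3 + 194.3 + 25.4 = 575.0
Financial account = -(575.0 + 27.1 + (-77.7)) = -524.4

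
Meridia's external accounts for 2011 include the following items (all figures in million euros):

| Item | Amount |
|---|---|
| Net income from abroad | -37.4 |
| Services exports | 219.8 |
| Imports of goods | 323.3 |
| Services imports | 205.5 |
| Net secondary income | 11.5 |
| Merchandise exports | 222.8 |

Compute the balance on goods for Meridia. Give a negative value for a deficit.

Goods balance = 222.8 - 323.3 = -100.5

-100.5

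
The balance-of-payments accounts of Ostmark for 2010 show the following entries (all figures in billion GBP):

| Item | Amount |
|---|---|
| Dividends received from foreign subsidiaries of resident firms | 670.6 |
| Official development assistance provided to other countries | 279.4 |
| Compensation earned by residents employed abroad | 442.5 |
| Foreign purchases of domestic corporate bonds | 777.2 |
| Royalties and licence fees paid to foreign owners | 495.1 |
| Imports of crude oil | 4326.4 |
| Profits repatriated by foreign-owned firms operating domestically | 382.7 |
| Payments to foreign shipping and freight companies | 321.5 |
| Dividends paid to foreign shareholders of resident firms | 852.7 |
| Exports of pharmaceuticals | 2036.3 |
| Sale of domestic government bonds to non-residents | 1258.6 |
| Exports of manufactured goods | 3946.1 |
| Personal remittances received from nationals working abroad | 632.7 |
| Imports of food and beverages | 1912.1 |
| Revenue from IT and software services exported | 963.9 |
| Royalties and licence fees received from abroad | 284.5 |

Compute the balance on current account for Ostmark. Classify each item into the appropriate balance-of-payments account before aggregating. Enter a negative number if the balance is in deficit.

406.7

Goods: 2036.3 - 4326.4 + 3946.1 - 1912.1 = -256.1
Services: 963.9 - 495.1 + 284.5 - 321.5 = 431.8
Primary income: 670.6 + 442.5 - 852.7 - 382.7 = -122.3
Secondary income: 632.7 - 279.4 = 353.3
Current account = (-256.1) + 431.8 + (-122.3) + 353.3 = 406.7
(Excluded from the current account — financial account: foreign purchases of domestic corporate bonds 777.2, sale of domestic government bonds to non-residents 1258.6.)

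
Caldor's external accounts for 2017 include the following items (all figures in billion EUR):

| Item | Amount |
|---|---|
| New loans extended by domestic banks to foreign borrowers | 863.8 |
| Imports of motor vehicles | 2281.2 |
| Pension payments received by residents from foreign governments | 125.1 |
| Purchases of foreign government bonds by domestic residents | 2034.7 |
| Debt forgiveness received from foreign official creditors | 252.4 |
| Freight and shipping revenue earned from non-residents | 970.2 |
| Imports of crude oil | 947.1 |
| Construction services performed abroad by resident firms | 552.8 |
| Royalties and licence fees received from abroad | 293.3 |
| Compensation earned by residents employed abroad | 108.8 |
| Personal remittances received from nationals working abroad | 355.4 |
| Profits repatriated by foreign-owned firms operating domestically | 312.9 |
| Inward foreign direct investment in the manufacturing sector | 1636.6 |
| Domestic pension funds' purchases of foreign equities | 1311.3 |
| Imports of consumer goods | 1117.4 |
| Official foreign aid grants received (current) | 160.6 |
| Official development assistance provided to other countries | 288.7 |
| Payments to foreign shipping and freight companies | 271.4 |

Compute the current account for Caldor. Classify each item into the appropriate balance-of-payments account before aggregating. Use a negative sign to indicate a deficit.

Goods: -2281.2 - 1117.4 - 947.1 = -4345.7
Services: 552.8 + 293.3 - 271.4 + 970.2 = 1544.9
Primary income: -312.9 + 108.8 = -204.1
Secondary income: 160.6 - 288.7 + 355.4 + 125.1 = 352.4
Current account = (-4345.7) + 1544.9 + (-204.1) + 352.4 = -2652.5
(Excluded from the current account — financial account: new loans extended by domestic banks to foreign borrowers 863.8, purchases of foreign government bonds by domestic residents 2034.7, inward foreign direct investment in the manufacturing sector 1636.6, domestic pension funds' purchases of foreign equities 1311.3; capital account: debt forgiveness received from foreign official creditors 252.4.)

-2652.5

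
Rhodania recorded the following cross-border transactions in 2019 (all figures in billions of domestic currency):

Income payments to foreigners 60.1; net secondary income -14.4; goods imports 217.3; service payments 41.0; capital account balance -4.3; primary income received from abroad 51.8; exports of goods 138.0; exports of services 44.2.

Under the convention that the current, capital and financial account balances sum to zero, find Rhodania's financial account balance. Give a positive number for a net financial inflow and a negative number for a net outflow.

Goods balance = 138.0 - 217.3 = -79.3
Services balance = 44.2 - 41.0 = 3.2
Trade balance (goods + services) = -79.3 + 3.2 = -76.1
Net primary income = 51.8 - 60.1 = -8.3
Net secondary income = -14.4
Current account = -76.1 + (-8.3) + (-14.4) = -98.8
Financial account = -(-98.8 + (-4.3)) = 103.1

103.1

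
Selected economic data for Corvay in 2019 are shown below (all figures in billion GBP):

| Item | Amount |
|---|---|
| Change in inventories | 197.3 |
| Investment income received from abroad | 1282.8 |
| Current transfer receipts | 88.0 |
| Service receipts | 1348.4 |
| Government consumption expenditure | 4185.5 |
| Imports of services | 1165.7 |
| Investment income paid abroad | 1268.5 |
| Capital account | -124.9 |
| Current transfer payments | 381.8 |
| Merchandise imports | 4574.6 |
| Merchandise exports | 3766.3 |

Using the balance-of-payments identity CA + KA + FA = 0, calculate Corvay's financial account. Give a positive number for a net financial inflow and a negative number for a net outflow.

1030.0

Goods balance = 3766.3 - 4574.6 = -808.3
Services balance = 1348.4 - 1165.7 = 182.7
Trade balance (goods + services) = -808.3 + 182.7 = -625.6
Net primary income = 1282.8 - 1268.5 = 14.3
Net secondary income = 88.0 - 381.8 = -293.8
Current account = -625.6 + 14.3 + (-293.8) = -905.1
Financial account = -(-905.1 + (-124.9)) = 1030.0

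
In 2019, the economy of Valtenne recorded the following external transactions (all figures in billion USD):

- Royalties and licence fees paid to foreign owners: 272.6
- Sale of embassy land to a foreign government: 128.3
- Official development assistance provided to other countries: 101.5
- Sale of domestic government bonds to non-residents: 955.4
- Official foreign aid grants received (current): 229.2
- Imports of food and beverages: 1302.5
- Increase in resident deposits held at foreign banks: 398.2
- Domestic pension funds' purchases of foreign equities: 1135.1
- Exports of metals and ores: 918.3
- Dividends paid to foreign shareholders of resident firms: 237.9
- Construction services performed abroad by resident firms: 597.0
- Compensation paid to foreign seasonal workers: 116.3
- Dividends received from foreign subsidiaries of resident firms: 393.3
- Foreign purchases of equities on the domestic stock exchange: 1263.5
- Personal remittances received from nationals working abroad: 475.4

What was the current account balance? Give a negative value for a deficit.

582.4

Goods: -1302.5 + 918.3 = -384.2
Services: 597.0 - 272.6 = 324.4
Primary income: -116.3 + 393.3 - 237.9 = 39.1
Secondary income: 229.2 - 101.5 + 475.4 = 603.1
Current account = (-384.2) + 324.4 + 39.1 + 603.1 = 582.4
(Excluded from the current account — capital account: sale of embassy land to a foreign government 128.3; financial account: sale of domestic government bonds to non-residents 955.4, increase in resident deposits held at foreign banks 398.2, domestic pension funds' purchases of foreign equities 1135.1, foreign purchases of equities on the domestic stock exchange 1263.5.)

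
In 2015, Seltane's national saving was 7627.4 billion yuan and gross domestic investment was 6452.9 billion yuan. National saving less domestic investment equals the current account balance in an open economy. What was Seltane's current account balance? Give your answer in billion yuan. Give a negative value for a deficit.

S - I = CA (net lending to the rest of the world).
CA = S - I = 7627.4 - 6452.9 = 1174.5

1174.5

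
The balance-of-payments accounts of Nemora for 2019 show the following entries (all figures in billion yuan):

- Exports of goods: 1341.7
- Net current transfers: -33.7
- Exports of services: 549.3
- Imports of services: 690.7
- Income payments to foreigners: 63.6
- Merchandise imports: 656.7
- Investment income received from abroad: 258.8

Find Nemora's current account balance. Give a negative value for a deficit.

705.1

Goods balance = 1341.7 - 656.7 = 685.0
Services balance = 549.3 - 690.7 = -141.4
Trade balance (goods + services) = 685.0 + (-141.4) = 543.6
Net primary income = 258.8 - 63.6 = 195.2
Net secondary income = -33.7
Current account = 543.6 + 195.2 + (-33.7) = 705.1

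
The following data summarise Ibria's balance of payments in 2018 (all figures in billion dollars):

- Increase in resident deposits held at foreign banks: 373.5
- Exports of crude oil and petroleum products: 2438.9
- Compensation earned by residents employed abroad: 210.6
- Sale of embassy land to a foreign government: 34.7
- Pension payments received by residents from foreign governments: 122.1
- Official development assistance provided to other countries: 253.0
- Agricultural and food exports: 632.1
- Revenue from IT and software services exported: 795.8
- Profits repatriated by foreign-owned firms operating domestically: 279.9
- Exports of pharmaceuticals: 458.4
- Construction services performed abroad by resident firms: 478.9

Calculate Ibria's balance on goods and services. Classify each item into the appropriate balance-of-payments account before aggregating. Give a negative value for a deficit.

4804.1

Goods: 2438.9 + 458.4 + 632.1 = 3529.4
Services: 478.9 + 795.8 = 1274.7
Trade balance = 3529.4 + 1274.7 = 4804.1
(Excluded from the trade balance — financial account: increase in resident deposits held at foreign banks 373.5; primary income: compensation earned by residents employed abroad 210.6, profits repatriated by foreign-owned firms operating domestically 279.9; capital account: sale of embassy land to a foreign government 34.7; secondary income: pension payments received by residents from foreign governments 122.1, official development assistance provided to other countries 253.0.)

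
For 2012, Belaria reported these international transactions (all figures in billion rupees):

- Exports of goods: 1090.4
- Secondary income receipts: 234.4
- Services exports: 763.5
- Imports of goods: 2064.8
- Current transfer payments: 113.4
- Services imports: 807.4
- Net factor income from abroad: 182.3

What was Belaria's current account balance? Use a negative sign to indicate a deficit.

-715.0

Goods balance = 1090.4 - 2064.8 = -974.4
Services balance = 763.5 - 807.4 = -43.9
Trade balance (goods + services) = -974.4 + (-43.9) = -1018.3
Net primary income = 182.3
Net secondary income = 234.4 - 113.4 = 121.0
Current account = -1018.3 + 182.3 + 121.0 = -715.0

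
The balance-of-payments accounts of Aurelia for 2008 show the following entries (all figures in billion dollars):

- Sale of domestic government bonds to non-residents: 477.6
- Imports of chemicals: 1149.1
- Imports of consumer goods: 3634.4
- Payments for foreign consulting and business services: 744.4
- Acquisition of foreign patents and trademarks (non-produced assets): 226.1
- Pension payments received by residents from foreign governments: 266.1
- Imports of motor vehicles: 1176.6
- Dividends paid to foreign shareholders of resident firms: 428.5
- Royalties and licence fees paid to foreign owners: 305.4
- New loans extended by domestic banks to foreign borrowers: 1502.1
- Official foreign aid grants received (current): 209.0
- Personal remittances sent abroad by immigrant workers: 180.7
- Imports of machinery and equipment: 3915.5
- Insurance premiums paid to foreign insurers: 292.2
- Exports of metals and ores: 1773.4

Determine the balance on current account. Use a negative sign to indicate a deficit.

Goods: -3634.4 - 3915.5 + 1773.4 - 1176.6 - 1149.1 = -8102.2
Services: -744.4 - 305.4 - 292.2 = -1342.0
Primary income: -428.5
Secondary income: -180.7 + 209.0 + 266.1 = 294.4
Current account = (-8102.2) + (-1342.0) + (-428.5) + 294.4 = -9578.3
(Excluded from the current account — financial account: sale of domestic government bonds to non-residents 477.6, new loans extended by domestic banks to foreign borrowers 1502.1; capital account: acquisition of foreign patents and trademarks (non-produced assets) 226.1.)

-9578.3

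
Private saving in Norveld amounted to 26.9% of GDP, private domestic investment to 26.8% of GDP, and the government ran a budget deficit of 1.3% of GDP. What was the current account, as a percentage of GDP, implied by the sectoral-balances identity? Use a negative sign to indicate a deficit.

By the sectoral-balances identity, CA = (S_private - I) + (T - G).
Private balance = 26.9 - 26.8 = 0.1
Government balance (T - G) = -1.3
CA = 0.1 + (-1.3) = -1.2

-1.2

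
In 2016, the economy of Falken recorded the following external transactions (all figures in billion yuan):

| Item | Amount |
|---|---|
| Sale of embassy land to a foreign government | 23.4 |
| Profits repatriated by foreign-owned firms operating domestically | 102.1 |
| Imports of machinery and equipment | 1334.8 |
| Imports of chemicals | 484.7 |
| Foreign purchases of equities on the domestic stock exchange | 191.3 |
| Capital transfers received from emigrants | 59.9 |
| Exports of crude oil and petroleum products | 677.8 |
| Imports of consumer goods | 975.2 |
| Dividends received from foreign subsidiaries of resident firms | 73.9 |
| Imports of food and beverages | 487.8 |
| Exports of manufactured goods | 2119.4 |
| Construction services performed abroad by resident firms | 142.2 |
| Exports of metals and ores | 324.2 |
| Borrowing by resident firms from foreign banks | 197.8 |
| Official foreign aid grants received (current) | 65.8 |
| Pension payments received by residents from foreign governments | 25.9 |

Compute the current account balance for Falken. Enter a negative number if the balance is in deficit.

44.6

Goods: 2119.4 - 1334.8 + 324.2 + 677.8 - 975.2 - 487.8 - 484.7 = -161.1
Services: 142.2
Primary income: 73.9 - 102.1 = -28.2
Secondary income: 25.9 + 65.8 = 91.7
Current account = (-161.1) + 142.2 + (-28.2) + 91.7 = 44.6
(Excluded from the current account — capital account: sale of embassy land to a foreign government 23.4, capital transfers received from emigrants 59.9; financial account: foreign purchases of equities on the domestic stock exchange 191.3, borrowing by resident firms from foreign banks 197.8.)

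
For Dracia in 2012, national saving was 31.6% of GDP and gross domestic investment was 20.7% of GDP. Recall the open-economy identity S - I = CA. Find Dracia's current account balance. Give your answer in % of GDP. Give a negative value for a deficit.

10.9

CA = S - I = 31.6 - 20.7 = 10.9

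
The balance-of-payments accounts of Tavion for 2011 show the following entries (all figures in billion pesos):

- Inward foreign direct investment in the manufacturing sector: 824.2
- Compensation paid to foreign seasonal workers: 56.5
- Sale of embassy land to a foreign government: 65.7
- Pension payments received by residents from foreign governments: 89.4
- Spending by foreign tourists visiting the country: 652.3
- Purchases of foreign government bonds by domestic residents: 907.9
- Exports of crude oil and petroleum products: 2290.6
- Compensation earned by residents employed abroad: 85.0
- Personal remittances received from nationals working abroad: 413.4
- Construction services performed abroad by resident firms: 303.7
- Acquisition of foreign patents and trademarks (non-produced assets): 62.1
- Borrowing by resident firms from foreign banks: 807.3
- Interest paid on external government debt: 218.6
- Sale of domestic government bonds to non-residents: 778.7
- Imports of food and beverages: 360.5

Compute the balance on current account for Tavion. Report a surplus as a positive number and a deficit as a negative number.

Goods: 2290.6 - 360.5 = 1930.1
Services: 652.3 + 303.7 = 956.0
Primary income: -218.6 + 85.0 - 56.5 = -190.1
Secondary income: 89.4 + 413.4 = 502.8
Current account = 1930.1 + 956.0 + (-190.1) + 502.8 = 3198.8
(Excluded from the current account — financial account: inward foreign direct investment in the manufacturing sector 824.2, purchases of foreign government bonds by domestic residents 907.9, borrowing by resident firms from foreign banks 807.3, sale of domestic government bonds to non-residents 778.7; capital account: sale of embassy land to a foreign government 65.7, acquisition of foreign patents and trademarks (non-produced assets) 62.1.)

3198.8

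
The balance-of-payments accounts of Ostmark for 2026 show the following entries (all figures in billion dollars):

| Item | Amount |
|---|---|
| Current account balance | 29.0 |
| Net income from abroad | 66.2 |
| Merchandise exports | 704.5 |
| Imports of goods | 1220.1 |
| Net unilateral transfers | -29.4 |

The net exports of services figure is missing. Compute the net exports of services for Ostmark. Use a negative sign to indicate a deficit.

507.8

Current account = goods balance + services balance + net primary income + net secondary income
Sum of the known components = -478.8
Net exports of services = CA - (known components) = 29.0 - (-478.8) = 507.8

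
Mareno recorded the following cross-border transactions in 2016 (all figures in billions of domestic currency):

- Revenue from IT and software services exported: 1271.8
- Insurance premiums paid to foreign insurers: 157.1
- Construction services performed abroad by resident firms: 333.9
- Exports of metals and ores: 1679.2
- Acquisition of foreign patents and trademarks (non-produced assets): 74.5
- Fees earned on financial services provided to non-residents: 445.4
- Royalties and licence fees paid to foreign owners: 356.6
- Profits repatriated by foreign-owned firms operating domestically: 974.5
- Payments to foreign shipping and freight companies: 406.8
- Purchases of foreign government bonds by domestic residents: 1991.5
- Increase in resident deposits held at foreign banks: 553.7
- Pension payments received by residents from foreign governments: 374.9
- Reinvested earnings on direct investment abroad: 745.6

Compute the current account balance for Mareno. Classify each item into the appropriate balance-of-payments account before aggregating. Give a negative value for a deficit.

Goods: 1679.2
Services: -356.6 - 406.8 + 1271.8 + 445.4 - 157.1 + 333.9 = 1130.6
Primary income: 745.6 - 974.5 = -228.9
Secondary income: 374.9
Current account = 1679.2 + 1130.6 + (-228.9) + 374.9 = 2955.8
(Excluded from the current account — capital account: acquisition of foreign patents and trademarks (non-produced assets) 74.5; financial account: purchases of foreign government bonds by domestic residents 1991.5, increase in resident deposits held at foreign banks 553.7.)

2955.8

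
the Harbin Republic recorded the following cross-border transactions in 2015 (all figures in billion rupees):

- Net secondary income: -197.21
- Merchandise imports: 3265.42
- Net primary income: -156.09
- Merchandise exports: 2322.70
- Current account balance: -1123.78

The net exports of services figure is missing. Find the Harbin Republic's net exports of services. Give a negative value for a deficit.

Current account = goods balance + services balance + net primary income + net secondary income
Sum of the known components = -1296.02
Net exports of services = CA - (known components) = -1123.78 - (-1296.02) = 172.24

172.24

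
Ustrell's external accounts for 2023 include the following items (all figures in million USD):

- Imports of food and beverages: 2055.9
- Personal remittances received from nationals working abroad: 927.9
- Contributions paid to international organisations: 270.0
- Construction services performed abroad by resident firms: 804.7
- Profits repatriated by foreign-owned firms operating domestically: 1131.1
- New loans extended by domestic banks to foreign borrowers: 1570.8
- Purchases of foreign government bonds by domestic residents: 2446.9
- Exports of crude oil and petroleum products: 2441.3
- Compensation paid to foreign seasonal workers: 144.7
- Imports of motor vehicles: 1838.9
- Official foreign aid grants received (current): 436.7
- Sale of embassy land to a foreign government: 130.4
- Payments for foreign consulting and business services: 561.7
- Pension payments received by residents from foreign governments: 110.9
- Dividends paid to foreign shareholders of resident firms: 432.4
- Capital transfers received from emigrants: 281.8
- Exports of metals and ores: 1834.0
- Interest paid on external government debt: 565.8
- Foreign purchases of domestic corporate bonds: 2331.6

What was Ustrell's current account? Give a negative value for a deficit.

-445.0

Goods: -1838.9 - 2055.9 + 2441.3 + 1834.0 = 380.5
Services: -561.7 + 804.7 = 243.0
Primary income: -1131.1 - 144.7 - 432.4 - 565.8 = -2274.0
Secondary income: 110.9 + 927.9 - 270.0 + 436.7 = 1205.5
Current account = 380.5 + 243.0 + (-2274.0) + 1205.5 = -445.0
(Excluded from the current account — financial account: new loans extended by domestic banks to foreign borrowers 1570.8, purchases of foreign government bonds by domestic residents 2446.9, foreign purchases of domestic corporate bonds 2331.6; capital account: sale of embassy land to a foreign government 130.4, capital transfers received from emigrants 281.8.)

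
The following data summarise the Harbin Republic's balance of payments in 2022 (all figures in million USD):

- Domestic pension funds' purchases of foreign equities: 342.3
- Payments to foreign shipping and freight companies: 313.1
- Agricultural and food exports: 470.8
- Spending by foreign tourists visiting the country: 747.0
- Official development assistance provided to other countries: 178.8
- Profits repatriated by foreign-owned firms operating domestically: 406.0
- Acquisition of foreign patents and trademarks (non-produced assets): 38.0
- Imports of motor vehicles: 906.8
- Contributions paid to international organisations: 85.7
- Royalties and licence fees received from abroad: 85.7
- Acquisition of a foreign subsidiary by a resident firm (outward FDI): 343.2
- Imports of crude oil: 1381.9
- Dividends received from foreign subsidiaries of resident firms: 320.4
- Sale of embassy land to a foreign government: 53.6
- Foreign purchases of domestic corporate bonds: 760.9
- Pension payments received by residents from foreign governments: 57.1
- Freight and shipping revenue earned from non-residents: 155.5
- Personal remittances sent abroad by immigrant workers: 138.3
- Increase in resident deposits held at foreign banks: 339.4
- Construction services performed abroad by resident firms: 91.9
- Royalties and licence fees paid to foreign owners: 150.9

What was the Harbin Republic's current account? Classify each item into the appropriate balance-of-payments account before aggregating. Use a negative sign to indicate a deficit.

-1633.1

Goods: 470.8 - 906.8 - 1381.9 = -1817.9
Services: 155.5 - 150.9 + 85.7 - 313.1 + 91.9 + 747.0 = 616.1
Primary income: 320.4 - 406.0 = -85.6
Secondary income: 57.1 - 138.3 - 85.7 - 178.8 = -345.7
Current account = (-1817.9) + 616.1 + (-85.6) + (-345.7) = -1633.1
(Excluded from the current account — financial account: domestic pension funds' purchases of foreign equities 342.3, acquisition of a foreign subsidiary by a resident firm (outward FDI) 343.2, foreign purchases of domestic corporate bonds 760.9, increase in resident deposits held at foreign banks 339.4; capital account: acquisition of foreign patents and trademarks (non-produced assets) 38.0, sale of embassy land to a foreign government 53.6.)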